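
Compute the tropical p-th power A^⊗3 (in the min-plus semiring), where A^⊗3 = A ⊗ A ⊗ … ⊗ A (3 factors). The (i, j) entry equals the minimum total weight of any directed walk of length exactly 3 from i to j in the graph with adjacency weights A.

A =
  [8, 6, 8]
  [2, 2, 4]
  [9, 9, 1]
A^⊗3 =
  [10, 10, 10]
  [6, 6, 6]
  [11, 11, 3]

Each entry (A^⊗3)_ij equals the minimum over all length-3 walks i = v_0 → v_1 → … → v_3 = j of Σ_t A[v_t][v_{t+1}]. For example, for (i, j) = (0, 2) we minimise over 9 possible intermediate vertex sequences; the minimum is 10, attained along the walk 0 → 2 → 2 → 2.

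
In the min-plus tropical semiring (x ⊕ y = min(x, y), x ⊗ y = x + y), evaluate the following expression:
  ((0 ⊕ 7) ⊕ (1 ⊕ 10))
((0 ⊕ 7) ⊕ (1 ⊕ 10)) = 0

Expand innermost to outermost. Recall ⊕ takes the minimum of its arguments and ⊗ takes their sum. Working out the expression ((0 ⊕ 7) ⊕ (1 ⊕ 10)) gives 0.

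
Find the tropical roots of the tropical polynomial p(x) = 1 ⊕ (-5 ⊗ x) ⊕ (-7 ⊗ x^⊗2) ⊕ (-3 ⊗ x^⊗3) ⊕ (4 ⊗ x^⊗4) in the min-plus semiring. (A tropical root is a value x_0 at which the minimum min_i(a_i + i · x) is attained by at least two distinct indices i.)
Roots: {-7, -4, 2, 6}

Each tropical root is a break point of the lower envelope of the lines y = a_i + i · x (there are 5 lines, with slopes 0, 1, ..., 4). Only the lines that attain the minimum somewhere contribute to roots; other lines are dominated. Here the surviving (envelope) indices are i = 4, i = 3, i = 2, i = 1, i = 0.
Intersections between consecutive envelope lines give the roots: for adjacent envelope indices i < j the intersection is x = (a_i − a_j) / (j − i). Reading off the sorted break points: {-7, -4, 2, 6}.
Verification: at each break x_0, at least two indices attain the minimum of min_i(a_i + i · x_0).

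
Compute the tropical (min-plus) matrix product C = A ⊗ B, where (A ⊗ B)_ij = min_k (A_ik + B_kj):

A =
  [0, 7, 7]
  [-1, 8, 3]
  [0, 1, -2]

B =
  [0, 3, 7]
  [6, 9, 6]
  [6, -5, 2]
A ⊗ B =
  [0, 2, 7]
  [-1, -2, 5]
  [0, -7, 0]

Apply the min-plus product entry-by-entry:
  C[0][0] = min over k of (A[0][0] + B[0][0] = 0 + 0 = 0, A[0][1] + B[1][0] = 7 + 6 = 13, A[0][2] + B[2][0] = 7 + 6 = 13) = 0 (attained at k = 0)
  C[0][1] = min over k of (A[0][0] + B[0][1] = 0 + 3 = 3, A[0][1] + B[1][1] = 7 + 9 = 16, A[0][2] + B[2][1] = 7 + -5 = 2) = 2 (attained at k = 2)
  C[0][2] = min over k of (A[0][0] + B[0][2] = 0 + 7 = 7, A[0][1] + B[1][2] = 7 + 6 = 13, A[0][2] + B[2][2] = 7 + 2 = 9) = 7 (attained at k = 0)
  C[1][0] = min over k of (A[1][0] + B[0][0] = -1 + 0 = -1, A[1][1] + B[1][0] = 8 + 6 = 14, A[1][2] + B[2][0] = 3 + 6 = 9) = -1 (attained at k = 0)
  C[1][1] = min over k of (A[1][0] + B[0][1] = -1 + 3 = 2, A[1][1] + B[1][1] = 8 + 9 = 17, A[1][2] + B[2][1] = 3 + -5 = -2) = -2 (attained at k = 2)
  C[1][2] = min over k of (A[1][0] + B[0][2] = -1 + 7 = 6, A[1][1] + B[1][2] = 8 + 6 = 14, A[1][2] + B[2][2] = 3 + 2 = 5) = 5 (attained at k = 2)
  C[2][0] = min over k of (A[2][0] + B[0][0] = 0 + 0 = 0, A[2][1] + B[1][0] = 1 + 6 = 7, A[2][2] + B[2][0] = -2 + 6 = 4) = 0 (attained at k = 0)
  C[2][1] = min over k of (A[2][0] + B[0][1] = 0 + 3 = 3, A[2][1] + B[1][1] = 1 + 9 = 10, A[2][2] + B[2][1] = -2 + -5 = -7) = -7 (attained at k = 2)
  C[2][2] = min over k of (A[2][0] + B[0][2] = 0 + 7 = 7, A[2][1] + B[1][2] = 1 + 6 = 7, A[2][2] + B[2][2] = -2 + 2 = 0) = 0 (attained at k = 2)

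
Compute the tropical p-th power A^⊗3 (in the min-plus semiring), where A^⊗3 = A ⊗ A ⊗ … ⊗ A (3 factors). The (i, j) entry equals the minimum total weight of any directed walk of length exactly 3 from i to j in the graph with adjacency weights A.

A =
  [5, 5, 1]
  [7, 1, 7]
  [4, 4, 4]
A^⊗3 =
  [9, 6, 6]
  [9, 3, 9]
  [9, 6, 9]

Each entry (A^⊗3)_ij equals the minimum over all length-3 walks i = v_0 → v_1 → … → v_3 = j of Σ_t A[v_t][v_{t+1}]. For example, for (i, j) = (0, 2) we minimise over 9 possible intermediate vertex sequences; the minimum is 6, attained along the walk 0 → 2 → 0 → 2.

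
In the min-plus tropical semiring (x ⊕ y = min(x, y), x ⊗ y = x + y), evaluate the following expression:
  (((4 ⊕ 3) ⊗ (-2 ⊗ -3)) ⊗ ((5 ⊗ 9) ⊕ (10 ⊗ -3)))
(((4 ⊕ 3) ⊗ (-2 ⊗ -3)) ⊗ ((5 ⊗ 9) ⊕ (10 ⊗ -3))) = 5

Expand innermost to outermost. Recall ⊕ takes the minimum of its arguments and ⊗ takes their sum. Working out the expression (((4 ⊕ 3) ⊗ (-2 ⊗ -3)) ⊗ ((5 ⊗ 9) ⊕ (10 ⊗ -3))) gives 5.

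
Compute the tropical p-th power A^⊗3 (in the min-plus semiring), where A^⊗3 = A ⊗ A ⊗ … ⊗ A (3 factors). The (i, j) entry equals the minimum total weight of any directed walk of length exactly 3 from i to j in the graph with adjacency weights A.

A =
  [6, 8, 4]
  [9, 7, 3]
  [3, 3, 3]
A^⊗3 =
  [10, 10, 10]
  [9, 9, 9]
  [9, 9, 9]

Each entry (A^⊗3)_ij equals the minimum over all length-3 walks i = v_0 → v_1 → … → v_3 = j of Σ_t A[v_t][v_{t+1}]. For example, for (i, j) = (0, 2) we minimise over 9 possible intermediate vertex sequences; the minimum is 10, attained along the walk 0 → 2 → 1 → 2.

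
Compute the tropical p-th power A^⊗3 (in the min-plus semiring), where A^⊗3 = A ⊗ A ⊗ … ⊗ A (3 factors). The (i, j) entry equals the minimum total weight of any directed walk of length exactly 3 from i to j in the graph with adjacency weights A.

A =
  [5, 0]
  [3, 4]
A^⊗3 =
  [7, 3]
  [6, 7]

Each entry (A^⊗3)_ij equals the minimum over all length-3 walks i = v_0 → v_1 → … → v_3 = j of Σ_t A[v_t][v_{t+1}]. For example, for (i, j) = (0, 1) we minimise over 4 possible intermediate vertex sequences; the minimum is 3, attained along the walk 0 → 1 → 0 → 1.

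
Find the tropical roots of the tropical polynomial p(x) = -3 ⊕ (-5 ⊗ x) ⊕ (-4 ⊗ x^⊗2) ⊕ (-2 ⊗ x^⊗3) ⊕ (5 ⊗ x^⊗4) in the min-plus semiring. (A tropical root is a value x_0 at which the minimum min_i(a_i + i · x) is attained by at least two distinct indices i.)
Roots: {-7, -2, -1, 2}

Each tropical root is a break point of the lower envelope of the lines y = a_i + i · x (there are 5 lines, with slopes 0, 1, ..., 4). Only the lines that attain the minimum somewhere contribute to roots; other lines are dominated. Here the surviving (envelope) indices are i = 4, i = 3, i = 2, i = 1, i = 0.
Intersections between consecutive envelope lines give the roots: for adjacent envelope indices i < j the intersection is x = (a_i − a_j) / (j − i). Reading off the sorted break points: {-7, -2, -1, 2}.
Verification: at each break x_0, at least two indices attain the minimum of min_i(a_i + i · x_0).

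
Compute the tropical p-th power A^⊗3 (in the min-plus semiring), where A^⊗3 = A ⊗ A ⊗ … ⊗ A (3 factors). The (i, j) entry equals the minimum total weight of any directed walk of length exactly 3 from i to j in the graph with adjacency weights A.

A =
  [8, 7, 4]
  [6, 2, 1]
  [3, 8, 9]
A^⊗3 =
  [11, 11, 10]
  [6, 6, 5]
  [10, 12, 11]

Each entry (A^⊗3)_ij equals the minimum over all length-3 walks i = v_0 → v_1 → … → v_3 = j of Σ_t A[v_t][v_{t+1}]. For example, for (i, j) = (0, 2) we minimise over 9 possible intermediate vertex sequences; the minimum is 10, attained along the walk 0 → 1 → 1 → 2.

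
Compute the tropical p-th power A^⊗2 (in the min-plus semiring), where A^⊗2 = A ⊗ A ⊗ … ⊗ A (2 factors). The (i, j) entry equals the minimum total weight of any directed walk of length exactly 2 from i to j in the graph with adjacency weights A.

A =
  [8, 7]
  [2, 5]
A^⊗2 =
  [9, 12]
  [7, 9]

Each entry (A^⊗2)_ij equals the minimum over all length-2 walks i = v_0 → v_1 → … → v_2 = j of Σ_t A[v_t][v_{t+1}]. For example, for (i, j) = (0, 1) we minimise over 2 possible intermediate vertex sequences; the minimum is 12, attained along the walk 0 → 1 → 1.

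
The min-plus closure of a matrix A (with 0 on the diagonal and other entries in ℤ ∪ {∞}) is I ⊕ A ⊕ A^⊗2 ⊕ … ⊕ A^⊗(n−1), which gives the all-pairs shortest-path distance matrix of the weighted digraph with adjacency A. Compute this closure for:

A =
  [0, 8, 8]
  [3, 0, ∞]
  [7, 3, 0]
Closure =
  [0, 8, 8]
  [3, 0, 11]
  [6, 3, 0]

This is the Floyd-Warshall all-pairs shortest-path computation. For each intermediate vertex k = 0, 1, …, 2, update dist[i][j] ← min(dist[i][j], dist[i][k] + dist[k][j]). The final matrix gives, for each (i, j), the minimum total weight of any directed path from i to j (possibly empty when i = j).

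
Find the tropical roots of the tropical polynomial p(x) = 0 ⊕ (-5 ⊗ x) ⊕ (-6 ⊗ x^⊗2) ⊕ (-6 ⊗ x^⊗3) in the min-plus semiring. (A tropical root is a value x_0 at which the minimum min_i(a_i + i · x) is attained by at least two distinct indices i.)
Roots: {0, 1, 5}

Each tropical root is a break point of the lower envelope of the lines y = a_i + i · x (there are 4 lines, with slopes 0, 1, ..., 3). Only the lines that attain the minimum somewhere contribute to roots; other lines are dominated. Here the surviving (envelope) indices are i = 3, i = 2, i = 1, i = 0.
Intersections between consecutive envelope lines give the roots: for adjacent envelope indices i < j the intersection is x = (a_i − a_j) / (j − i). Reading off the sorted break points: {0, 1, 5}.
Verification: at each break x_0, at least two indices attain the minimum of min_i(a_i + i · x_0).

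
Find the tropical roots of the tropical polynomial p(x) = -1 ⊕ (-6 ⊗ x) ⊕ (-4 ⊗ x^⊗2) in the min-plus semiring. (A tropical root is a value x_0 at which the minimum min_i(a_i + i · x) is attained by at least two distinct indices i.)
Roots: {-2, 5}

Each tropical root is a break point of the lower envelope of the lines y = a_i + i · x (there are 3 lines, with slopes 0, 1, ..., 2). Only the lines that attain the minimum somewhere contribute to roots; other lines are dominated. Here the surviving (envelope) indices are i = 2, i = 1, i = 0.
Intersections between consecutive envelope lines give the roots: for adjacent envelope indices i < j the intersection is x = (a_i − a_j) / (j − i). Reading off the sorted break points: {-2, 5}.
Verification: at each break x_0, at least two indices attain the minimum of min_i(a_i + i · x_0).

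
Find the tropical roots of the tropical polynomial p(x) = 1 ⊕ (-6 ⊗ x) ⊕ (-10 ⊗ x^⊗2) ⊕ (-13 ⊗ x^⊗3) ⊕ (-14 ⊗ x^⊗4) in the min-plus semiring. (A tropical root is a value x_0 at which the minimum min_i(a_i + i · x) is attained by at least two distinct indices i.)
Roots: {1, 3, 4, 7}

Each tropical root is a break point of the lower envelope of the lines y = a_i + i · x (there are 5 lines, with slopes 0, 1, ..., 4). Only the lines that attain the minimum somewhere contribute to roots; other lines are dominated. Here the surviving (envelope) indices are i = 4, i = 3, i = 2, i = 1, i = 0.
Intersections between consecutive envelope lines give the roots: for adjacent envelope indices i < j the intersection is x = (a_i − a_j) / (j − i). Reading off the sorted break points: {1, 3, 4, 7}.
Verification: at each break x_0, at least two indices attain the minimum of min_i(a_i + i · x_0).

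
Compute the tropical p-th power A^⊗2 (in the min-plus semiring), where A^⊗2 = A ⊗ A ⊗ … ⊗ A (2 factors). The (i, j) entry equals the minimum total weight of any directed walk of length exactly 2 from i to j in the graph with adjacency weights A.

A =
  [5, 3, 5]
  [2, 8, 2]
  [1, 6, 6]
A^⊗2 =
  [5, 8, 5]
  [3, 5, 7]
  [6, 4, 6]

Each entry (A^⊗2)_ij equals the minimum over all length-2 walks i = v_0 → v_1 → … → v_2 = j of Σ_t A[v_t][v_{t+1}]. For example, for (i, j) = (0, 2) we minimise over 3 possible intermediate vertex sequences; the minimum is 5, attained along the walk 0 → 1 → 2.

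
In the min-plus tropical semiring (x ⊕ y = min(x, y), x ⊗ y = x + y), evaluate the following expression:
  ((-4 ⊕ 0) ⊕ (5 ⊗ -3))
((-4 ⊕ 0) ⊕ (5 ⊗ -3)) = -4

Expand innermost to outermost. Recall ⊕ takes the minimum of its arguments and ⊗ takes their sum. Working out the expression ((-4 ⊕ 0) ⊕ (5 ⊗ -3)) gives -4.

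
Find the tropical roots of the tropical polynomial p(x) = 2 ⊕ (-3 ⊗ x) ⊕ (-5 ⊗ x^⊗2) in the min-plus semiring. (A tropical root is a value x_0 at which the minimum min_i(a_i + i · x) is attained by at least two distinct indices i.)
Roots: {2, 5}

Each tropical root is a break point of the lower envelope of the lines y = a_i + i · x (there are 3 lines, with slopes 0, 1, ..., 2). Only the lines that attain the minimum somewhere contribute to roots; other lines are dominated. Here the surviving (envelope) indices are i = 2, i = 1, i = 0.
Intersections between consecutive envelope lines give the roots: for adjacent envelope indices i < j the intersection is x = (a_i − a_j) / (j − i). Reading off the sorted break points: {2, 5}.
Verification: at each break x_0, at least two indices attain the minimum of min_i(a_i + i · x_0).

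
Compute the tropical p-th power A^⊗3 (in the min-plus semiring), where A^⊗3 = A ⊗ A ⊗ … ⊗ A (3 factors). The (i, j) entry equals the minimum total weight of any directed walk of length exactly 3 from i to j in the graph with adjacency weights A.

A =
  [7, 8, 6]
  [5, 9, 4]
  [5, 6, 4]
A^⊗3 =
  [15, 16, 14]
  [13, 14, 12]
  [13, 14, 12]

Each entry (A^⊗3)_ij equals the minimum over all length-3 walks i = v_0 → v_1 → … → v_3 = j of Σ_t A[v_t][v_{t+1}]. For example, for (i, j) = (0, 2) we minimise over 9 possible intermediate vertex sequences; the minimum is 14, attained along the walk 0 → 2 → 2 → 2.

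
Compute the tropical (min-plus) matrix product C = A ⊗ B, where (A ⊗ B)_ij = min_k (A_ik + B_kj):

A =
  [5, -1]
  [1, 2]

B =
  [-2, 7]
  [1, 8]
A ⊗ B =
  [0, 7]
  [-1, 8]

Apply the min-plus product entry-by-entry:
  C[0][0] = min over k of (A[0][0] + B[0][0] = 5 + -2 = 3, A[0][1] + B[1][0] = -1 + 1 = 0) = 0 (attained at k = 1)
  C[0][1] = min over k of (A[0][0] + B[0][1] = 5 + 7 = 12, A[0][1] + B[1][1] = -1 + 8 = 7) = 7 (attained at k = 1)
  C[1][0] = min over k of (A[1][0] + B[0][0] = 1 + -2 = -1, A[1][1] + B[1][0] = 2 + 1 = 3) = -1 (attained at k = 0)
  C[1][1] = min over k of (A[1][0] + B[0][1] = 1 + 7 = 8, A[1][1] + B[1][1] = 2 + 8 = 10) = 8 (attained at k = 0)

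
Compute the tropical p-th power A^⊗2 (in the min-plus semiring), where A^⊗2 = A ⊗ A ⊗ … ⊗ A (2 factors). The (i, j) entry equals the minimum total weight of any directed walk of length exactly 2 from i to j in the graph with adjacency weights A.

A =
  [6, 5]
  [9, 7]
A^⊗2 =
  [12, 11]
  [15, 14]

Each entry (A^⊗2)_ij equals the minimum over all length-2 walks i = v_0 → v_1 → … → v_2 = j of Σ_t A[v_t][v_{t+1}]. For example, for (i, j) = (0, 1) we minimise over 2 possible intermediate vertex sequences; the minimum is 11, attained along the walk 0 → 0 → 1.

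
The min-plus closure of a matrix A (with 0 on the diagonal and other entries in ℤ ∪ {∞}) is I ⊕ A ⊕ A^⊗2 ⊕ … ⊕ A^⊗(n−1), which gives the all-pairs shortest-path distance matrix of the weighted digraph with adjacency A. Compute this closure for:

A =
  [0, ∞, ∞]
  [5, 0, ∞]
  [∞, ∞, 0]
Closure =
  [0, ∞, ∞]
  [5, 0, ∞]
  [∞, ∞, 0]

This is the Floyd-Warshall all-pairs shortest-path computation. For each intermediate vertex k = 0, 1, …, 2, update dist[i][j] ← min(dist[i][j], dist[i][k] + dist[k][j]). The final matrix gives, for each (i, j), the minimum total weight of any directed path from i to j (possibly empty when i = j).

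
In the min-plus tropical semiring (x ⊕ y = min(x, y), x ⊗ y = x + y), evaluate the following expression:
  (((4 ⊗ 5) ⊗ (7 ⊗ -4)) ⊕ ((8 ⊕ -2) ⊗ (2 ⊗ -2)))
(((4 ⊗ 5) ⊗ (7 ⊗ -4)) ⊕ ((8 ⊕ -2) ⊗ (2 ⊗ -2))) = -2

Expand innermost to outermost. Recall ⊕ takes the minimum of its arguments and ⊗ takes their sum. Working out the expression (((4 ⊗ 5) ⊗ (7 ⊗ -4)) ⊕ ((8 ⊕ -2) ⊗ (2 ⊗ -2))) gives -2.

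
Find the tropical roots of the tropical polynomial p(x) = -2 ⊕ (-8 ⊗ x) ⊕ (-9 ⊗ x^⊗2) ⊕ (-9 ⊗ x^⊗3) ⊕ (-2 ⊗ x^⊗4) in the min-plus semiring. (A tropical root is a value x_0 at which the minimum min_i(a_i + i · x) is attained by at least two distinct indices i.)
Roots: {-7, 0, 1, 6}

Each tropical root is a break point of the lower envelope of the lines y = a_i + i · x (there are 5 lines, with slopes 0, 1, ..., 4). Only the lines that attain the minimum somewhere contribute to roots; other lines are dominated. Here the surviving (envelope) indices are i = 4, i = 3, i = 2, i = 1, i = 0.
Intersections between consecutive envelope lines give the roots: for adjacent envelope indices i < j the intersection is x = (a_i − a_j) / (j − i). Reading off the sorted break points: {-7, 0, 1, 6}.
Verification: at each break x_0, at least two indices attain the minimum of min_i(a_i + i · x_0).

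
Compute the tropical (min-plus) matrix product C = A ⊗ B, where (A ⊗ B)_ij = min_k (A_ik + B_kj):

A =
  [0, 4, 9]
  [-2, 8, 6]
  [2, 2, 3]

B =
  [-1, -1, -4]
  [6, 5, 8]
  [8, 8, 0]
A ⊗ B =
  [-1, -1, -4]
  [-3, -3, -6]
  [1, 1, -2]

Apply the min-plus product entry-by-entry:
  C[0][0] = min over k of (A[0][0] + B[0][0] = 0 + -1 = -1, A[0][1] + B[1][0] = 4 + 6 = 10, A[0][2] + B[2][0] = 9 + 8 = 17) = -1 (attained at k = 0)
  C[0][1] = min over k of (A[0][0] + B[0][1] = 0 + -1 = -1, A[0][1] + B[1][1] = 4 + 5 = 9, A[0][2] + B[2][1] = 9 + 8 = 17) = -1 (attained at k = 0)
  C[0][2] = min over k of (A[0][0] + B[0][2] = 0 + -4 = -4, A[0][1] + B[1][2] = 4 + 8 = 12, A[0][2] + B[2][2] = 9 + 0 = 9) = -4 (attained at k = 0)
  C[1][0] = min over k of (A[1][0] + B[0][0] = -2 + -1 = -3, A[1][1] + B[1][0] = 8 + 6 = 14, A[1][2] + B[2][0] = 6 + 8 = 14) = -3 (attained at k = 0)
  C[1][1] = min over k of (A[1][0] + B[0][1] = -2 + -1 = -3, A[1][1] + B[1][1] = 8 + 5 = 13, A[1][2] + B[2][1] = 6 + 8 = 14) = -3 (attained at k = 0)
  C[1][2] = min over k of (A[1][0] + B[0][2] = -2 + -4 = -6, A[1][1] + B[1][2] = 8 + 8 = 16, A[1][2] + B[2][2] = 6 + 0 = 6) = -6 (attained at k = 0)
  C[2][0] = min over k of (A[2][0] + B[0][0] = 2 + -1 = 1, A[2][1] + B[1][0] = 2 + 6 = 8, A[2][2] + B[2][0] = 3 + 8 = 11) = 1 (attained at k = 0)
  C[2][1] = min over k of (A[2][0] + B[0][1] = 2 + -1 = 1, A[2][1] + B[1][1] = 2 + 5 = 7, A[2][2] + B[2][1] = 3 + 8 = 11) = 1 (attained at k = 0)
  C[2][2] = min over k of (A[2][0] + B[0][2] = 2 + -4 = -2, A[2][1] + B[1][2] = 2 + 8 = 10, A[2][2] + B[2][2] = 3 + 0 = 3) = -2 (attained at k = 0)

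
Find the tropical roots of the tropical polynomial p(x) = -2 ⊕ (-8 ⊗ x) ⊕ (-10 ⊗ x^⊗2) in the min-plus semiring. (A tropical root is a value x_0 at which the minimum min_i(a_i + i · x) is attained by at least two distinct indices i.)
Roots: {2, 6}

Each tropical root is a break point of the lower envelope of the lines y = a_i + i · x (there are 3 lines, with slopes 0, 1, ..., 2). Only the lines that attain the minimum somewhere contribute to roots; other lines are dominated. Here the surviving (envelope) indices are i = 2, i = 1, i = 0.
Intersections between consecutive envelope lines give the roots: for adjacent envelope indices i < j the intersection is x = (a_i − a_j) / (j − i). Reading off the sorted break points: {2, 6}.
Verification: at each break x_0, at least two indices attain the minimum of min_i(a_i + i · x_0).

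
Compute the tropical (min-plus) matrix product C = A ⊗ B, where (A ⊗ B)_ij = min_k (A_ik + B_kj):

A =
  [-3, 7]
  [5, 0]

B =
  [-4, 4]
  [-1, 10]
A ⊗ B =
  [-7, 1]
  [-1, 9]

Apply the min-plus product entry-by-entry:
  C[0][0] = min over k of (A[0][0] + B[0][0] = -3 + -4 = -7, A[0][1] + B[1][0] = 7 + -1 = 6) = -7 (attained at k = 0)
  C[0][1] = min over k of (A[0][0] + B[0][1] = -3 + 4 = 1, A[0][1] + B[1][1] = 7 + 10 = 17) = 1 (attained at k = 0)
  C[1][0] = min over k of (A[1][0] + B[0][0] = 5 + -4 = 1, A[1][1] + B[1][0] = 0 + -1 = -1) = -1 (attained at k = 1)
  C[1][1] = min over k of (A[1][0] + B[0][1] = 5 + 4 = 9, A[1][1] + B[1][1] = 0 + 10 = 10) = 9 (attained at k = 0)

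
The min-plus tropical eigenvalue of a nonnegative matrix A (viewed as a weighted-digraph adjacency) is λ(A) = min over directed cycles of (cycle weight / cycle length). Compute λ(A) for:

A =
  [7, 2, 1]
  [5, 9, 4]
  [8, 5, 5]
λ(A) = 7/2

Enumerate directed cycles and compute their means (weight / length). Sample:
  cycle 0 → 0: weight = 7, length = 1, mean = 7/1 ≈ 7.000
  cycle 1 → 1: weight = 9, length = 1, mean = 9/1 ≈ 9.000
  cycle 2 → 2: weight = 5, length = 1, mean = 5/1 ≈ 5.000
  cycle 0 → 1 → 0: weight = 7, length = 2, mean = 7/2 ≈ 3.500
  cycle 0 → 2 → 0: weight = 9, length = 2, mean = 9/2 ≈ 4.500
  cycle 1 → 0 → 1: weight = 7, length = 2, mean = 7/2 ≈ 3.500
Minimum mean = 3.500, attained e.g. along the cycle 0 → 1 → 0 with weight 7 and length 2. So λ(A) = 7/2 = 7/2.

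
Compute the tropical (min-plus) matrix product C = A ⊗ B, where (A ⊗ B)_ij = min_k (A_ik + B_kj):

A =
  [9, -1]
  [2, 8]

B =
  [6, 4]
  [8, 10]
A ⊗ B =
  [7, 9]
  [8, 6]

Apply the min-plus product entry-by-entry:
  C[0][0] = min over k of (A[0][0] + B[0][0] = 9 + 6 = 15, A[0][1] + B[1][0] = -1 + 8 = 7) = 7 (attained at k = 1)
  C[0][1] = min over k of (A[0][0] + B[0][1] = 9 + 4 = 13, A[0][1] + B[1][1] = -1 + 10 = 9) = 9 (attained at k = 1)
  C[1][0] = min over k of (A[1][0] + B[0][0] = 2 + 6 = 8, A[1][1] + B[1][0] = 8 + 8 = 16) = 8 (attained at k = 0)
  C[1][1] = min over k of (A[1][0] + B[0][1] = 2 + 4 = 6, A[1][1] + B[1][1] = 8 + 10 = 18) = 6 (attained at k = 0)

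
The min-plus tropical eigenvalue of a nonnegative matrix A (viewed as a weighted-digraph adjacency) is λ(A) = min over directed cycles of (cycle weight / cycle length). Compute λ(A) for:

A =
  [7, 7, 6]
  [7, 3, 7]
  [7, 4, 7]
λ(A) = 3

Enumerate directed cycles and compute their means (weight / length). Sample:
  cycle 0 → 0: weight = 7, length = 1, mean = 7/1 ≈ 7.000
  cycle 1 → 1: weight = 3, length = 1, mean = 3/1 ≈ 3.000
  cycle 2 → 2: weight = 7, length = 1, mean = 7/1 ≈ 7.000
  cycle 0 → 1 → 0: weight = 14, length = 2, mean = 14/2 ≈ 7.000
  cycle 0 → 2 → 0: weight = 13, length = 2, mean = 13/2 ≈ 6.500
  cycle 1 → 0 → 1: weight = 14, length = 2, mean = 14/2 ≈ 7.000
Minimum mean = 3.000, attained e.g. along the cycle 1 → 1 with weight 3 and length 1. So λ(A) = 3/1 = 3.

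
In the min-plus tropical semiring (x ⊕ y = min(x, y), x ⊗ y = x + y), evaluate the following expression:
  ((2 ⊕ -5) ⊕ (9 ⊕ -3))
((2 ⊕ -5) ⊕ (9 ⊕ -3)) = -5

Expand innermost to outermost. Recall ⊕ takes the minimum of its arguments and ⊗ takes their sum. Working out the expression ((2 ⊕ -5) ⊕ (9 ⊕ -3)) gives -5.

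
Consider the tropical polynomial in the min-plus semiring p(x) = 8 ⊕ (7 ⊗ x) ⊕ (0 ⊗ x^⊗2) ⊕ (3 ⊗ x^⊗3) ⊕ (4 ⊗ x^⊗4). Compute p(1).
p(1) = 2

A tropical monomial a ⊗ x^⊗i evaluates to a + i · x. Evaluating each term at x = 1:
  Term 0 contributes 8 + 0 · 1 = 8
  Term 1 contributes 7 + 1 · 1 = 8
  Term 2 contributes 0 + 2 · 1 = 2
  Term 3 contributes 3 + 3 · 1 = 6
  Term 4 contributes 4 + 4 · 1 = 8
p(1) = ⊕ of these = min[8, 8, 2, 6, 8] = 2.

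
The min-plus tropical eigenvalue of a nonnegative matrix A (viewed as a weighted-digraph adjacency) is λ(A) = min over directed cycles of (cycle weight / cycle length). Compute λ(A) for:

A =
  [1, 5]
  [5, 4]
λ(A) = 1

Enumerate directed cycles and compute their means (weight / length). Sample:
  cycle 0 → 0: weight = 1, length = 1, mean = 1/1 ≈ 1.000
  cycle 1 → 1: weight = 4, length = 1, mean = 4/1 ≈ 4.000
  cycle 0 → 1 → 0: weight = 10, length = 2, mean = 10/2 ≈ 5.000
  cycle 1 → 0 → 1: weight = 10, length = 2, mean = 10/2 ≈ 5.000
Minimum mean = 1.000, attained e.g. along the cycle 0 → 0 with weight 1 and length 1. So λ(A) = 1/1 = 1.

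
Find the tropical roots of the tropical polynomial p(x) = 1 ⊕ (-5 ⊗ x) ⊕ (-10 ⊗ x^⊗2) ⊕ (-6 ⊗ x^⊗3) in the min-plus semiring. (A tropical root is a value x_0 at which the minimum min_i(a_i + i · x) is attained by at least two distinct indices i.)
Roots: {-4, 5, 6}

Each tropical root is a break point of the lower envelope of the lines y = a_i + i · x (there are 4 lines, with slopes 0, 1, ..., 3). Only the lines that attain the minimum somewhere contribute to roots; other lines are dominated. Here the surviving (envelope) indices are i = 3, i = 2, i = 1, i = 0.
Intersections between consecutive envelope lines give the roots: for adjacent envelope indices i < j the intersection is x = (a_i − a_j) / (j − i). Reading off the sorted break points: {-4, 5, 6}.
Verification: at each break x_0, at least two indices attain the minimum of min_i(a_i + i · x_0).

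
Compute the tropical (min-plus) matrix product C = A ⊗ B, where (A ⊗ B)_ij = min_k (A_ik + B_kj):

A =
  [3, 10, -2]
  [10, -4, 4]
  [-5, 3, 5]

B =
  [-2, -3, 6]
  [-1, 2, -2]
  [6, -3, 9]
A ⊗ B =
  [1, -5, 7]
  [-5, -2, -6]
  [-7, -8, 1]

Apply the min-plus product entry-by-entry:
  C[0][0] = min over k of (A[0][0] + B[0][0] = 3 + -2 = 1, A[0][1] + B[1][0] = 10 + -1 = 9, A[0][2] + B[2][0] = -2 + 6 = 4) = 1 (attained at k = 0)
  C[0][1] = min over k of (A[0][0] + B[0][1] = 3 + -3 = 0, A[0][1] + B[1][1] = 10 + 2 = 12, A[0][2] + B[2][1] = -2 + -3 = -5) = -5 (attained at k = 2)
  C[0][2] = min over k of (A[0][0] + B[0][2] = 3 + 6 = 9, A[0][1] + B[1][2] = 10 + -2 = 8, A[0][2] + B[2][2] = -2 + 9 = 7) = 7 (attained at k = 2)
  C[1][0] = min over k of (A[1][0] + B[0][0] = 10 + -2 = 8, A[1][1] + B[1][0] = -4 + -1 = -5, A[1][2] + B[2][0] = 4 + 6 = 10) = -5 (attained at k = 1)
  C[1][1] = min over k of (A[1][0] + B[0][1] = 10 + -3 = 7, A[1][1] + B[1][1] = -4 + 2 = -2, A[1][2] + B[2][1] = 4 + -3 = 1) = -2 (attained at k = 1)
  C[1][2] = min over k of (A[1][0] + B[0][2] = 10 + 6 = 16, A[1][1] + B[1][2] = -4 + -2 = -6, A[1][2] + B[2][2] = 4 + 9 = 13) = -6 (attained at k = 1)
  C[2][0] = min over k of (A[2][0] + B[0][0] = -5 + -2 = -7, A[2][1] + B[1][0] = 3 + -1 = 2, A[2][2] + B[2][0] = 5 + 6 = 11) = -7 (attained at k = 0)
  C[2][1] = min over k of (A[2][0] + B[0][1] = -5 + -3 = -8, A[2][1] + B[1][1] = 3 + 2 = 5, A[2][2] + B[2][1] = 5 + -3 = 2) = -8 (attained at k = 0)
  C[2][2] = min over k of (A[2][0] + B[0][2] = -5 + 6 = 1, A[2][1] + B[1][2] = 3 + -2 = 1, A[2][2] + B[2][2] = 5 + 9 = 14) = 1 (attained at k = 0)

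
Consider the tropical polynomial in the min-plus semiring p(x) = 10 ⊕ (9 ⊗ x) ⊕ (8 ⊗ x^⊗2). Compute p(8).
p(8) = 10

A tropical monomial a ⊗ x^⊗i evaluates to a + i · x. Evaluating each term at x = 8:
  Term 0 contributes 10 + 0 · 8 = 10
  Term 1 contributes 9 + 1 · 8 = 17
  Term 2 contributes 8 + 2 · 8 = 24
p(8) = ⊕ of these = min[10, 17, 24] = 10.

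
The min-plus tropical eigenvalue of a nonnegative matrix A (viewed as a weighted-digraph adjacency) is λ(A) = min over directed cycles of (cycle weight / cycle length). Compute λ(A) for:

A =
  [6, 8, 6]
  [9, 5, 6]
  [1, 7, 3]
λ(A) = 3

Enumerate directed cycles and compute their means (weight / length). Sample:
  cycle 0 → 0: weight = 6, length = 1, mean = 6/1 ≈ 6.000
  cycle 1 → 1: weight = 5, length = 1, mean = 5/1 ≈ 5.000
  cycle 2 → 2: weight = 3, length = 1, mean = 3/1 ≈ 3.000
  cycle 0 → 1 → 0: weight = 17, length = 2, mean = 17/2 ≈ 8.500
  cycle 0 → 2 → 0: weight = 7, length = 2, mean = 7/2 ≈ 3.500
  cycle 1 → 0 → 1: weight = 17, length = 2, mean = 17/2 ≈ 8.500
Minimum mean = 3.000, attained e.g. along the cycle 2 → 2 with weight 3 and length 1. So λ(A) = 3/1 = 3.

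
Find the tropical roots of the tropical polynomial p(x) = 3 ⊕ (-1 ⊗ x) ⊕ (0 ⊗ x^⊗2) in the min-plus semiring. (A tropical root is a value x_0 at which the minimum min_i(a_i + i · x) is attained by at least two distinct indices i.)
Roots: {-1, 4}

Each tropical root is a break point of the lower envelope of the lines y = a_i + i · x (there are 3 lines, with slopes 0, 1, ..., 2). Only the lines that attain the minimum somewhere contribute to roots; other lines are dominated. Here the surviving (envelope) indices are i = 2, i = 1, i = 0.
Intersections between consecutive envelope lines give the roots: for adjacent envelope indices i < j the intersection is x = (a_i − a_j) / (j − i). Reading off the sorted break points: {-1, 4}.
Verification: at each break x_0, at least two indices attain the minimum of min_i(a_i + i · x_0).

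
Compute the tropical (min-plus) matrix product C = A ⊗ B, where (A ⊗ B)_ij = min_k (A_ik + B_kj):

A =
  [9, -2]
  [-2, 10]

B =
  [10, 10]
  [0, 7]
A ⊗ B =
  [-2, 5]
  [8, 8]

Apply the min-plus product entry-by-entry:
  C[0][0] = min over k of (A[0][0] + B[0][0] = 9 + 10 = 19, A[0][1] + B[1][0] = -2 + 0 = -2) = -2 (attained at k = 1)
  C[0][1] = min over k of (A[0][0] + B[0][1] = 9 + 10 = 19, A[0][1] + B[1][1] = -2 + 7 = 5) = 5 (attained at k = 1)
  C[1][0] = min over k of (A[1][0] + B[0][0] = -2 + 10 = 8, A[1][1] + B[1][0] = 10 + 0 = 10) = 8 (attained at k = 0)
  C[1][1] = min over k of (A[1][0] + B[0][1] = -2 + 10 = 8, A[1][1] + B[1][1] = 10 + 7 = 17) = 8 (attained at k = 0)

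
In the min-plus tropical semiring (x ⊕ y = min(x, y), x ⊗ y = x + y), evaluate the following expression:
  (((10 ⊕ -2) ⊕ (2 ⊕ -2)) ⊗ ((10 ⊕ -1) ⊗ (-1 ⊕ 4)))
(((10 ⊕ -2) ⊕ (2 ⊕ -2)) ⊗ ((10 ⊕ -1) ⊗ (-1 ⊕ 4))) = -4

Expand innermost to outermost. Recall ⊕ takes the minimum of its arguments and ⊗ takes their sum. Working out the expression (((10 ⊕ -2) ⊕ (2 ⊕ -2)) ⊗ ((10 ⊕ -1) ⊗ (-1 ⊕ 4))) gives -4.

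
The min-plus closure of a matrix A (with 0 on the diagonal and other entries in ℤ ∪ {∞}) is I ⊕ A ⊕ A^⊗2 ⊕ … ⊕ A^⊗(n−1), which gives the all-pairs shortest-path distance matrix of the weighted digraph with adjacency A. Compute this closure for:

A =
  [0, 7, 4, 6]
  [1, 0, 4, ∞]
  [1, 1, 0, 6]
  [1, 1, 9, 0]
Closure =
  [0, 5, 4, 6]
  [1, 0, 4, 7]
  [1, 1, 0, 6]
  [1, 1, 5, 0]

This is the Floyd-Warshall all-pairs shortest-path computation. For each intermediate vertex k = 0, 1, …, 3, update dist[i][j] ← min(dist[i][j], dist[i][k] + dist[k][j]). The final matrix gives, for each (i, j), the minimum total weight of any directed path from i to j (possibly empty when i = j).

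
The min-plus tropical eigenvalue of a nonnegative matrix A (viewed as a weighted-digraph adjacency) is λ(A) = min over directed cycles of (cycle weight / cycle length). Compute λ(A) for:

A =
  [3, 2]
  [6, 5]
λ(A) = 3

Enumerate directed cycles and compute their means (weight / length). Sample:
  cycle 0 → 0: weight = 3, length = 1, mean = 3/1 ≈ 3.000
  cycle 1 → 1: weight = 5, length = 1, mean = 5/1 ≈ 5.000
  cycle 0 → 1 → 0: weight = 8, length = 2, mean = 8/2 ≈ 4.000
  cycle 1 → 0 → 1: weight = 8, length = 2, mean = 8/2 ≈ 4.000
Minimum mean = 3.000, attained e.g. along the cycle 0 → 0 with weight 3 and length 1. So λ(A) = 3/1 = 3.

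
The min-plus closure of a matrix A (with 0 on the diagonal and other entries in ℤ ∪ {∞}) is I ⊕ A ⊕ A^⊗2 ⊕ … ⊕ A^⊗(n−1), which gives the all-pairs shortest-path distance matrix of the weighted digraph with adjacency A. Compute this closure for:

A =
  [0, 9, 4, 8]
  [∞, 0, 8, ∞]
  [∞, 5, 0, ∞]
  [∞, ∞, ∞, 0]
Closure =
  [0, 9, 4, 8]
  [∞, 0, 8, ∞]
  [∞, 5, 0, ∞]
  [∞, ∞, ∞, 0]

This is the Floyd-Warshall all-pairs shortest-path computation. For each intermediate vertex k = 0, 1, …, 3, update dist[i][j] ← min(dist[i][j], dist[i][k] + dist[k][j]). The final matrix gives, for each (i, j), the minimum total weight of any directed path from i to j (possibly empty when i = j).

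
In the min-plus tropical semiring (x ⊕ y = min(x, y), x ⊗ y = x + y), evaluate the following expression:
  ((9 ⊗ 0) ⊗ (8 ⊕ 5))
((9 ⊗ 0) ⊗ (8 ⊕ 5)) = 14

Expand innermost to outermost. Recall ⊕ takes the minimum of its arguments and ⊗ takes their sum. Working out the expression ((9 ⊗ 0) ⊗ (8 ⊕ 5)) gives 14.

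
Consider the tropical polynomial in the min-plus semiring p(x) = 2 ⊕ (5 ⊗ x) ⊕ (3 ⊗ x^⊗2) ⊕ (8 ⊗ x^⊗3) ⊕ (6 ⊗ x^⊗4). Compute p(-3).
p(-3) = -6

A tropical monomial a ⊗ x^⊗i evaluates to a + i · x. Evaluating each term at x = -3:
  Term 0 contributes 2 + 0 · -3 = 2
  Term 1 contributes 5 + 1 · -3 = 2
  Term 2 contributes 3 + 2 · -3 = -3
  Term 3 contributes 8 + 3 · -3 = -1
  Term 4 contributes 6 + 4 · -3 = -6
p(-3) = ⊕ of these = min[2, 2, -3, -1, -6] = -6.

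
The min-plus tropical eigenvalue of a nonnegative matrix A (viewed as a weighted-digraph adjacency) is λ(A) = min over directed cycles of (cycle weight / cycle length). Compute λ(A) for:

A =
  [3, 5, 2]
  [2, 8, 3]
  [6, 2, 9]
λ(A) = 2

Enumerate directed cycles and compute their means (weight / length). Sample:
  cycle 0 → 0: weight = 3, length = 1, mean = 3/1 ≈ 3.000
  cycle 1 → 1: weight = 8, length = 1, mean = 8/1 ≈ 8.000
  cycle 2 → 2: weight = 9, length = 1, mean = 9/1 ≈ 9.000
  cycle 0 → 1 → 0: weight = 7, length = 2, mean = 7/2 ≈ 3.500
  cycle 0 → 2 → 0: weight = 8, length = 2, mean = 8/2 ≈ 4.000
  cycle 1 → 0 → 1: weight = 7, length = 2, mean = 7/2 ≈ 3.500
Minimum mean = 2.000, attained e.g. along the cycle 0 → 2 → 1 → 0 with weight 6 and length 3. So λ(A) = 6/3 = 2.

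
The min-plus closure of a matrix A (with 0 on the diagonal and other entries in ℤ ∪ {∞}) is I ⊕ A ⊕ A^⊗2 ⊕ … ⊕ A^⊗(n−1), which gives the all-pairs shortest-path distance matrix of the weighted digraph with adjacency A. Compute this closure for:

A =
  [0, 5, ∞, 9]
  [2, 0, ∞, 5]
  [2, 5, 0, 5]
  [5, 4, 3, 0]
Closure =
  [0, 5, 12, 9]
  [2, 0, 8, 5]
  [2, 5, 0, 5]
  [5, 4, 3, 0]

This is the Floyd-Warshall all-pairs shortest-path computation. For each intermediate vertex k = 0, 1, …, 3, update dist[i][j] ← min(dist[i][j], dist[i][k] + dist[k][j]). The final matrix gives, for each (i, j), the minimum total weight of any directed path from i to j (possibly empty when i = j).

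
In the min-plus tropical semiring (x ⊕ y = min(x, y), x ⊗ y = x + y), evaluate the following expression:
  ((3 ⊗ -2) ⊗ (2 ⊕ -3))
((3 ⊗ -2) ⊗ (2 ⊕ -3)) = -2

Expand innermost to outermost. Recall ⊕ takes the minimum of its arguments and ⊗ takes their sum. Working out the expression ((3 ⊗ -2) ⊗ (2 ⊕ -3)) gives -2.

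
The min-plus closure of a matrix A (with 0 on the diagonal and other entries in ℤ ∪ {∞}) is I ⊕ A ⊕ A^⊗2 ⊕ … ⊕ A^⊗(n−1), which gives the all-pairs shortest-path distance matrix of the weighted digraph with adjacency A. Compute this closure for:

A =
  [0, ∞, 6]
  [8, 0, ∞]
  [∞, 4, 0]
Closure =
  [0, 10, 6]
  [8, 0, 14]
  [12, 4, 0]

This is the Floyd-Warshall all-pairs shortest-path computation. For each intermediate vertex k = 0, 1, …, 2, update dist[i][j] ← min(dist[i][j], dist[i][k] + dist[k][j]). The final matrix gives, for each (i, j), the minimum total weight of any directed path from i to j (possibly empty when i = j).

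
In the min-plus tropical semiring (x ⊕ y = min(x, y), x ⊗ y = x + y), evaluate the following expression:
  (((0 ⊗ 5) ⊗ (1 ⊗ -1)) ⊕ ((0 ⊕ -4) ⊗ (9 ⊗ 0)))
(((0 ⊗ 5) ⊗ (1 ⊗ -1)) ⊕ ((0 ⊕ -4) ⊗ (9 ⊗ 0))) = 5

Expand innermost to outermost. Recall ⊕ takes the minimum of its arguments and ⊗ takes their sum. Working out the expression (((0 ⊗ 5) ⊗ (1 ⊗ -1)) ⊕ ((0 ⊕ -4) ⊗ (9 ⊗ 0))) gives 5.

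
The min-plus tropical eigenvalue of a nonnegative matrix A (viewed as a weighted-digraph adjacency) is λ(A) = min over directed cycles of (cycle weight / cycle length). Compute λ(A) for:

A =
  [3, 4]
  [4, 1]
λ(A) = 1

Enumerate directed cycles and compute their means (weight / length). Sample:
  cycle 0 → 0: weight = 3, length = 1, mean = 3/1 ≈ 3.000
  cycle 1 → 1: weight = 1, length = 1, mean = 1/1 ≈ 1.000
  cycle 0 → 1 → 0: weight = 8, length = 2, mean = 8/2 ≈ 4.000
  cycle 1 → 0 → 1: weight = 8, length = 2, mean = 8/2 ≈ 4.000
Minimum mean = 1.000, attained e.g. along the cycle 1 → 1 with weight 1 and length 1. So λ(A) = 1/1 = 1.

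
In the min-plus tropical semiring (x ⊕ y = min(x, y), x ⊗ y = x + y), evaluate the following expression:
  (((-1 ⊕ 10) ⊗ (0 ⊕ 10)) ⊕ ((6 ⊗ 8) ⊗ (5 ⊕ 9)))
(((-1 ⊕ 10) ⊗ (0 ⊕ 10)) ⊕ ((6 ⊗ 8) ⊗ (5 ⊕ 9))) = -1

Expand innermost to outermost. Recall ⊕ takes the minimum of its arguments and ⊗ takes their sum. Working out the expression (((-1 ⊕ 10) ⊗ (0 ⊕ 10)) ⊕ ((6 ⊗ 8) ⊗ (5 ⊕ 9))) gives -1.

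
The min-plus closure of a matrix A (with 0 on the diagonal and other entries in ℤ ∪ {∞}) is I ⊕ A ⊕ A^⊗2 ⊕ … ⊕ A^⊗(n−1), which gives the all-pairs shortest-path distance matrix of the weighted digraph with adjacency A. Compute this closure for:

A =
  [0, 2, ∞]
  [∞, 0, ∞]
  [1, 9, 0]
Closure =
  [0, 2, ∞]
  [∞, 0, ∞]
  [1, 3, 0]

This is the Floyd-Warshall all-pairs shortest-path computation. For each intermediate vertex k = 0, 1, …, 2, update dist[i][j] ← min(dist[i][j], dist[i][k] + dist[k][j]). The final matrix gives, for each (i, j), the minimum total weight of any directed path from i to j (possibly empty when i = j).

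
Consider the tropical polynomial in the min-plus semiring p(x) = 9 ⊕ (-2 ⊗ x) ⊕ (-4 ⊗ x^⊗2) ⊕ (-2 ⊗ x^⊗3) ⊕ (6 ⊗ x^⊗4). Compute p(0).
p(0) = -4

A tropical monomial a ⊗ x^⊗i evaluates to a + i · x. Evaluating each term at x = 0:
  Term 0 contributes 9 + 0 · 0 = 9
  Term 1 contributes -2 + 1 · 0 = -2
  Term 2 contributes -4 + 2 · 0 = -4
  Term 3 contributes -2 + 3 · 0 = -2
  Term 4 contributes 6 + 4 · 0 = 6
p(0) = ⊕ of these = min[9, -2, -4, -2, 6] = -4.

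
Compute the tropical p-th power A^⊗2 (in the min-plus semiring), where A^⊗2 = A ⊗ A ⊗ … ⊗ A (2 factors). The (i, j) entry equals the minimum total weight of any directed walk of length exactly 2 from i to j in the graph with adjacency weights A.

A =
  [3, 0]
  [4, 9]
A^⊗2 =
  [4, 3]
  [7, 4]

Each entry (A^⊗2)_ij equals the minimum over all length-2 walks i = v_0 → v_1 → … → v_2 = j of Σ_t A[v_t][v_{t+1}]. For example, for (i, j) = (0, 1) we minimise over 2 possible intermediate vertex sequences; the minimum is 3, attained along the walk 0 → 0 → 1.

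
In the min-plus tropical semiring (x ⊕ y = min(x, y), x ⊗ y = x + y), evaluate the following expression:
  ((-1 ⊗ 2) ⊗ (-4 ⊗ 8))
((-1 ⊗ 2) ⊗ (-4 ⊗ 8)) = 5

Expand innermost to outermost. Recall ⊕ takes the minimum of its arguments and ⊗ takes their sum. Working out the expression ((-1 ⊗ 2) ⊗ (-4 ⊗ 8)) gives 5.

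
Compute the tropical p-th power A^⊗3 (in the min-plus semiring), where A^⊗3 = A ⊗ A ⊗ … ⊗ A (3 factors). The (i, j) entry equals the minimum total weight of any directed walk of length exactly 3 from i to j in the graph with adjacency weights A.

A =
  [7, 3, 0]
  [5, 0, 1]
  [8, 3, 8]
A^⊗3 =
  [8, 3, 4]
  [5, 0, 1]
  [8, 3, 4]

Each entry (A^⊗3)_ij equals the minimum over all length-3 walks i = v_0 → v_1 → … → v_3 = j of Σ_t A[v_t][v_{t+1}]. For example, for (i, j) = (0, 2) we minimise over 9 possible intermediate vertex sequences; the minimum is 4, attained along the walk 0 → 1 → 1 → 2.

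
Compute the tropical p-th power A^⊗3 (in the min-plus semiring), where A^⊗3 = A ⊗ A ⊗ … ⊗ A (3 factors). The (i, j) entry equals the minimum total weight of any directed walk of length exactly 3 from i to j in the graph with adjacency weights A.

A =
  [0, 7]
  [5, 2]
A^⊗3 =
  [0, 7]
  [5, 6]

Each entry (A^⊗3)_ij equals the minimum over all length-3 walks i = v_0 → v_1 → … → v_3 = j of Σ_t A[v_t][v_{t+1}]. For example, for (i, j) = (0, 1) we minimise over 4 possible intermediate vertex sequences; the minimum is 7, attained along the walk 0 → 0 → 0 → 1.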